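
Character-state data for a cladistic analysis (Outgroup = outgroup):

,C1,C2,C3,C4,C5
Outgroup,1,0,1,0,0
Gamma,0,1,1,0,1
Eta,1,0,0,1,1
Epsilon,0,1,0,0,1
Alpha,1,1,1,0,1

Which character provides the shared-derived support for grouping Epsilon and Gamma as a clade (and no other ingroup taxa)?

C1

Character polarity is set by the outgroup: the derived state is whichever differs from the outgroup's state, so for C1, C3 the derived state is '0', and for the remaining characters it is '1'.
C1 (derived state '0') is shared by Epsilon and Gamma — a synapomorphy uniting that clade.
C2: derived state '1' in Alpha, Epsilon, and Gamma only — synapomorphy for {Alpha, Epsilon, Gamma}.
C3 (state '0') occurs in Epsilon and Eta but conflicts with the nesting implied by the other characters — most parsimoniously interpreted as homoplasy.
C4 (derived state '1') is unique to Eta (autapomorphy; uninformative for grouping).
All ingroup taxa share the derived state '1' for C5; it defines the ingroup but does not resolve relationships within it.
Most parsimonious ingroup topology: (((Gamma,Epsilon),Alpha),Eta).
The clade {Epsilon, Gamma} is supported by C1: its derived state '0' occurs in exactly those taxa and in no other taxon (including the outgroup).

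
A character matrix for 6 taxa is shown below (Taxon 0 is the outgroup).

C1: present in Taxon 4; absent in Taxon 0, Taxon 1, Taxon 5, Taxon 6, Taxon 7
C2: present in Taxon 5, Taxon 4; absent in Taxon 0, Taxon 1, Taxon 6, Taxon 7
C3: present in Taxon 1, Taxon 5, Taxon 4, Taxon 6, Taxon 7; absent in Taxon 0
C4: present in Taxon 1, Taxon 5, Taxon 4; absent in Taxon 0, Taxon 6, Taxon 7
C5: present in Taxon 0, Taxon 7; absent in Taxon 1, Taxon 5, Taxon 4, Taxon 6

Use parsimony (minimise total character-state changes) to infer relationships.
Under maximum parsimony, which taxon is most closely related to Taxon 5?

Taxon 4

Character polarity is set by the outgroup: the derived state is whichever differs from the outgroup's state, so for C5 the derived state is 'absent', and for the remaining characters it is 'present'.
C1: derived state 'present' in Taxon 4 only — an autapomorphy, so it tells us nothing about relationships among taxa.
C2 (derived state 'present') is shared by Taxon 4 and Taxon 5 — a synapomorphy uniting that clade.
C3 (derived state 'present') is shared by all ingroup taxa — unites the whole ingroup.
C4 (derived state 'present') is shared by Taxon 1, Taxon 4, and Taxon 5 — a synapomorphy uniting that clade.
C5 (derived state 'absent') is shared by Taxon 1, Taxon 4, Taxon 5, and Taxon 6 — a synapomorphy uniting that clade.
Most parsimonious ingroup topology: (((Taxon 1,(Taxon 5,Taxon 4)),Taxon 6),Taxon 7).
Taxon 5 and Taxon 4 form a cherry on this tree, so they are sister taxa.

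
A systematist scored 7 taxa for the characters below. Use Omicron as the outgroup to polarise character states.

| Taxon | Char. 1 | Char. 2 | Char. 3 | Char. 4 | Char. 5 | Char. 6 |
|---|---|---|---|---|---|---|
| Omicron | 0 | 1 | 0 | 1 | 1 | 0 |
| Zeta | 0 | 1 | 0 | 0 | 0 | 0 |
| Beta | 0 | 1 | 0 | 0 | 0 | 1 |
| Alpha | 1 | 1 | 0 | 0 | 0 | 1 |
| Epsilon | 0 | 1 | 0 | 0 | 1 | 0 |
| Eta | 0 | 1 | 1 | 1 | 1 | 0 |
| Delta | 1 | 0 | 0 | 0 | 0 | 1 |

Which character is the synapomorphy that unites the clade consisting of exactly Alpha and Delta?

Character polarity is set by the outgroup: the derived state is whichever differs from the outgroup's state, so for Char. 2, Char. 4, Char. 5 the derived state is '0', and for the remaining characters it is '1'.
Char. 1 (derived state '1') is shared by Alpha and Delta — a synapomorphy uniting that clade.
Char. 2 (derived state '0') is unique to Delta (autapomorphy; uninformative for grouping).
Char. 3 (derived state '1') is unique to Eta (autapomorphy; uninformative for grouping).
Only Alpha, Beta, Delta, Epsilon, and Zeta show the derived state '0' for Char. 4, supporting them as a clade.
Only Alpha, Beta, Delta, and Zeta show the derived state '0' for Char. 5, supporting them as a clade.
Char. 6 (derived state '1') is shared by Alpha, Beta, and Delta — a synapomorphy uniting that clade.
Most parsimonious ingroup topology: (((Zeta,(Beta,(Alpha,Delta))),Epsilon),Eta).
The clade {Alpha, Delta} is supported by Char. 1: its derived state '1' occurs in exactly those taxa and in no other taxon (including the outgroup).

Char. 1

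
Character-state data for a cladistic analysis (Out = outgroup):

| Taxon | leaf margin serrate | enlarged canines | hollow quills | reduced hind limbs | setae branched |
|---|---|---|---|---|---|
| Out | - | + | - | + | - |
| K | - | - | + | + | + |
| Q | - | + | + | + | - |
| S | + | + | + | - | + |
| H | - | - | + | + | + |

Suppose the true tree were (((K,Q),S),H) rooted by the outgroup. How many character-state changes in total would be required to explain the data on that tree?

Map each character onto (((K,Q),S),H) (rooted by Out) and count the minimum state changes it requires (Fitch parsimony):
leaf margin serrate: 1; enlarged canines: 2; hollow quills: 1; reduced hind limbs: 1; setae branched: 2.
Total tree length = 7.

7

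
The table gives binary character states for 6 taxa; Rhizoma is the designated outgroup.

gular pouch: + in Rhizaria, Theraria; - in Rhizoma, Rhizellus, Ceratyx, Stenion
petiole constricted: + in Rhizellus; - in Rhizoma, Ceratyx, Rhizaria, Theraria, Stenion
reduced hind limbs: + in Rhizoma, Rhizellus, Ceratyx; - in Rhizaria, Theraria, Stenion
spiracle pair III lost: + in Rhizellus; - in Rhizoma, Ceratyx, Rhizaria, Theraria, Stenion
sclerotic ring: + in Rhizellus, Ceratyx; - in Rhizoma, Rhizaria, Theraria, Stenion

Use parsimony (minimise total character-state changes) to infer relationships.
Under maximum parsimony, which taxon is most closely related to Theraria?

Rhizaria

Character polarity is set by the outgroup: the derived state is whichever differs from the outgroup's state, so for reduced hind limbs the derived state is '-', and for the remaining characters it is '+'.
gular pouch (derived state '+') is shared by Rhizaria and Theraria — a synapomorphy uniting that clade.
petiole constricted: derived state '+' in Rhizellus only — an autapomorphy, so it tells us nothing about relationships among taxa.
reduced hind limbs (derived state '-') is shared by Rhizaria, Stenion, and Theraria — a synapomorphy uniting that clade.
spiracle pair III lost (derived state '+') is unique to Rhizellus (autapomorphy; uninformative for grouping).
sclerotic ring: derived state '+' in Ceratyx and Rhizellus only — synapomorphy for {Ceratyx, Rhizellus}.
Most parsimonious ingroup topology: ((Rhizellus,Ceratyx),((Rhizaria,Theraria),Stenion)).
Theraria and Rhizaria form a cherry on this tree, so they are sister taxa.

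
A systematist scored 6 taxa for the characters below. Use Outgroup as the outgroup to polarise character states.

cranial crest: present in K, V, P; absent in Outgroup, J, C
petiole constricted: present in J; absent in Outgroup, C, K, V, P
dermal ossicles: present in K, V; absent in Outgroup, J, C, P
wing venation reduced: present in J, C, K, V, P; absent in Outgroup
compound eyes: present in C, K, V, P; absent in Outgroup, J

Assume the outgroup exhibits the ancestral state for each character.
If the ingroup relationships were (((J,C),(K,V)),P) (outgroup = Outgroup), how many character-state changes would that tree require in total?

Map each character onto (((J,C),(K,V)),P) (rooted by Outgroup) and count the minimum state changes it requires (Fitch parsimony):
cranial crest: 2; petiole constricted: 1; dermal ossicles: 1; wing venation reduced: 1; compound eyes: 2.
Total tree length = 7.

7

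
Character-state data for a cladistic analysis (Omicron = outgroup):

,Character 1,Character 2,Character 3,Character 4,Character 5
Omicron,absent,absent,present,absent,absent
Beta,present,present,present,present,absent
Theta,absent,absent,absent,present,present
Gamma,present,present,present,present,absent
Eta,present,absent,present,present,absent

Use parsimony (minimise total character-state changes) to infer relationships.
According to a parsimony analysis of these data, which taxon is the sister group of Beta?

Character polarity is set by the outgroup: the derived state is whichever differs from the outgroup's state, so for Character 3 the derived state is 'absent', and for the remaining characters it is 'present'.
Only Beta, Eta, and Gamma show the derived state 'present' for Character 1, supporting them as a clade.
Character 2 (derived state 'present') is shared by Beta and Gamma — a synapomorphy uniting that clade.
Character 3: derived state 'absent' in Theta only — an autapomorphy, so it tells us nothing about relationships among taxa.
Character 4 (derived state 'present') is shared by all ingroup taxa — unites the whole ingroup.
Character 5 (derived state 'present') is unique to Theta (autapomorphy; uninformative for grouping).
Most parsimonious ingroup topology: (((Beta,Gamma),Eta),Theta).
Beta and Gamma form a cherry on this tree, so they are sister taxa.

Gamma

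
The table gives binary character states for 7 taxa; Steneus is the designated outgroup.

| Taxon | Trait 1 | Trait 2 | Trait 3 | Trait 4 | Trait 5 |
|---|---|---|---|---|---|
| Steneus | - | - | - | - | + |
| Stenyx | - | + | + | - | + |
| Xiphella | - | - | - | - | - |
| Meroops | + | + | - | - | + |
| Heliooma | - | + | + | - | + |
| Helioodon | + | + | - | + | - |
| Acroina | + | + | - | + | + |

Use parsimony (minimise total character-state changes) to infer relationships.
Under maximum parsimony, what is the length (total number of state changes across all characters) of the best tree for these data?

Character polarity is set by the outgroup: the derived state is whichever differs from the outgroup's state, so for Trait 5 the derived state is '-', and for the remaining characters it is '+'.
Trait 1: derived state '+' in Acroina, Helioodon, and Meroops only — synapomorphy for {Acroina, Helioodon, Meroops}.
Only Acroina, Helioodon, Heliooma, Meroops, and Stenyx show the derived state '+' for Trait 2, supporting them as a clade.
Trait 3: derived state '+' in Heliooma and Stenyx only — synapomorphy for {Heliooma, Stenyx}.
Trait 4: derived state '+' in Acroina and Helioodon only — synapomorphy for {Acroina, Helioodon}.
Trait 5 groups Helioodon and Xiphella, which is incompatible with the clades supported by the remaining characters; treating it as convergent (homoplasy) costs fewer steps than any alternative tree.
Most parsimonious ingroup topology: (((Stenyx,Heliooma),(Meroops,(Helioodon,Acroina))),Xiphella).
Changes per character on this tree: Trait 1: 1; Trait 2: 1; Trait 3: 1; Trait 4: 1; Trait 5: 2.
Total = 6.

6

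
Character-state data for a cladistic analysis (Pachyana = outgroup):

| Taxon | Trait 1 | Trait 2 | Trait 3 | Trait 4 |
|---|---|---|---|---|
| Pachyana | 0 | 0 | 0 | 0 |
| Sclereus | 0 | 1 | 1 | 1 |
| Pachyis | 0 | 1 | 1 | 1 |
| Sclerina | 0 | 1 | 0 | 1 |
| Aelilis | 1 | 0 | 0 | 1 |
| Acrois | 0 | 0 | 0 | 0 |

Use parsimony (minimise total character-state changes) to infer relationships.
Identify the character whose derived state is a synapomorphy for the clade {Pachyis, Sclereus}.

The outgroup has state '0' for every character, so '1' is the derived state throughout.
Trait 1 (derived state '1') is unique to Aelilis (autapomorphy; uninformative for grouping).
Only Pachyis, Sclereus, and Sclerina show the derived state '1' for Trait 2, supporting them as a clade.
Trait 3: derived state '1' in Pachyis and Sclereus only — synapomorphy for {Pachyis, Sclereus}.
Trait 4 (derived state '1') is shared by Aelilis, Pachyis, Sclereus, and Sclerina — a synapomorphy uniting that clade.
Most parsimonious ingroup topology: ((((Sclereus,Pachyis),Sclerina),Aelilis),Acrois).
The clade {Pachyis, Sclereus} is supported by Trait 3: its derived state '1' occurs in exactly those taxa and in no other taxon (including the outgroup).

Trait 3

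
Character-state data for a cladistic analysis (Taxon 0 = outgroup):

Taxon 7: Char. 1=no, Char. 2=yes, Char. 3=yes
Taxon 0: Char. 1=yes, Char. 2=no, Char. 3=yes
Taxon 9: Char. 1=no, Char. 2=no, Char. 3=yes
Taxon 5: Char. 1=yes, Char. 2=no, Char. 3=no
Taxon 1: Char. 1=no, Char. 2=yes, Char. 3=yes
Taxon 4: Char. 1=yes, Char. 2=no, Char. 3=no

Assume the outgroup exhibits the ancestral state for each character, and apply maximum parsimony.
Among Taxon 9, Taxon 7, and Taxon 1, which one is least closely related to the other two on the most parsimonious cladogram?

Character polarity is set by the outgroup: the derived state is whichever differs from the outgroup's state, so for Char. 1, Char. 3 the derived state is 'no', and for the remaining characters it is 'yes'.
Only Taxon 1, Taxon 7, and Taxon 9 show the derived state 'no' for Char. 1, supporting them as a clade.
Char. 2 (derived state 'yes') is shared by Taxon 1 and Taxon 7 — a synapomorphy uniting that clade.
Only Taxon 4 and Taxon 5 show the derived state 'no' for Char. 3, supporting them as a clade.
Most parsimonious ingroup topology: ((Taxon 5,Taxon 4),((Taxon 1,Taxon 7),Taxon 9)).
Taxon 1 and Taxon 7 share a more recent common ancestor with each other than either does with Taxon 9, so Taxon 9 is the least closely related of the three.

Taxon 9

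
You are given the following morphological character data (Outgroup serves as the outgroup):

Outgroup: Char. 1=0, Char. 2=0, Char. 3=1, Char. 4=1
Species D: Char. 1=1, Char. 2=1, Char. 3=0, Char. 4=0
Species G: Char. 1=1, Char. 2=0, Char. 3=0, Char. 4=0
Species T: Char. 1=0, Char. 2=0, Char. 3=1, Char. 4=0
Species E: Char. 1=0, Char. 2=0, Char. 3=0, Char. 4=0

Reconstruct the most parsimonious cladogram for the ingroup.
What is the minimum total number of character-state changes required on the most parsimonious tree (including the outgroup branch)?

4

Character polarity is set by the outgroup: the derived state is whichever differs from the outgroup's state, so for Char. 3, Char. 4 the derived state is '0', and for the remaining characters it is '1'.
Only Species D and Species G show the derived state '1' for Char. 1, supporting them as a clade.
Char. 2 (derived state '1') is unique to Species D (autapomorphy; uninformative for grouping).
Char. 3 (derived state '0') is shared by Species D, Species E, and Species G — a synapomorphy uniting that clade.
All ingroup taxa share the derived state '0' for Char. 4; it defines the ingroup but does not resolve relationships within it.
Most parsimonious ingroup topology: (((Species D,Species G),Species E),Species T).
Changes per character on this tree: Char. 1: 1; Char. 2: 1; Char. 3: 1; Char. 4: 1.
Total = 4.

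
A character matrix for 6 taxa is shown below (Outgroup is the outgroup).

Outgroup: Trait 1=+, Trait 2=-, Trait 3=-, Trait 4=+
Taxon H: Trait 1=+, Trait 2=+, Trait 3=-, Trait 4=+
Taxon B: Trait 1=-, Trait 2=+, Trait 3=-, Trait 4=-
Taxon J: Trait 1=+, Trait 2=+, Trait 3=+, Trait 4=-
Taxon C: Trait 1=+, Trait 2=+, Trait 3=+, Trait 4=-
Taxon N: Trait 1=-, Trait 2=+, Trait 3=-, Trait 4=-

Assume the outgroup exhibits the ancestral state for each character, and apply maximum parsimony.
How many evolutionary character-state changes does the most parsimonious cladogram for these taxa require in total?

Character polarity is set by the outgroup: the derived state is whichever differs from the outgroup's state, so for Trait 1, Trait 4 the derived state is '-', and for the remaining characters it is '+'.
Trait 1: derived state '-' in Taxon B and Taxon N only — synapomorphy for {Taxon B, Taxon N}.
All ingroup taxa share the derived state '+' for Trait 2; it defines the ingroup but does not resolve relationships within it.
Trait 3 (derived state '+') is shared by Taxon C and Taxon J — a synapomorphy uniting that clade.
Trait 4: derived state '-' in Taxon B, Taxon C, Taxon J, and Taxon N only — synapomorphy for {Taxon B, Taxon C, Taxon J, Taxon N}.
Most parsimonious ingroup topology: (Taxon H,((Taxon B,Taxon N),(Taxon J,Taxon C))).
Changes per character on this tree: Trait 1: 1; Trait 2: 1; Trait 3: 1; Trait 4: 1.
Total = 4.

4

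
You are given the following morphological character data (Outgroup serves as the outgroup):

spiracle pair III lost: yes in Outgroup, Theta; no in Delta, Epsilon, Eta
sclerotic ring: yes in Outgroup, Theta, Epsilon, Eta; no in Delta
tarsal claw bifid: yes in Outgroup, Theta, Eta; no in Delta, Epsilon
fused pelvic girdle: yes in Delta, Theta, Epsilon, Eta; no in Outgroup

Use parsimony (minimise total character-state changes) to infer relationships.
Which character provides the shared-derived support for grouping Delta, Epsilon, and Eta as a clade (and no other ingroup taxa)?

Character polarity is set by the outgroup: the derived state is whichever differs from the outgroup's state, so for spiracle pair III lost, sclerotic ring, tarsal claw bifid the derived state is 'no', and for the remaining characters it is 'yes'.
spiracle pair III lost: derived state 'no' in Delta, Epsilon, and Eta only — synapomorphy for {Delta, Epsilon, Eta}.
sclerotic ring: derived state 'no' in Delta only — an autapomorphy, so it tells us nothing about relationships among taxa.
tarsal claw bifid: derived state 'no' in Delta and Epsilon only — synapomorphy for {Delta, Epsilon}.
fused pelvic girdle (derived state 'yes') is shared by all ingroup taxa — unites the whole ingroup.
Most parsimonious ingroup topology: (((Delta,Epsilon),Eta),Theta).
The clade {Delta, Epsilon, Eta} is supported by spiracle pair III lost: its derived state 'no' occurs in exactly those taxa and in no other taxon (including the outgroup).

spiracle pair III lost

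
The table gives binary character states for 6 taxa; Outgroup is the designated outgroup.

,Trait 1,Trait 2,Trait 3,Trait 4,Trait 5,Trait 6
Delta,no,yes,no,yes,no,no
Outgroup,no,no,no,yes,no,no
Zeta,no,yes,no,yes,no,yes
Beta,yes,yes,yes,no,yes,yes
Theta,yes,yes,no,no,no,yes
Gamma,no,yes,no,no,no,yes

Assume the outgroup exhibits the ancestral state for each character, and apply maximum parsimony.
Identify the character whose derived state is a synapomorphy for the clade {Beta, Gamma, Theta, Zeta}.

Character polarity is set by the outgroup: the derived state is whichever differs from the outgroup's state, so for Trait 4 the derived state is 'no', and for the remaining characters it is 'yes'.
Trait 1 (derived state 'yes') is shared by Beta and Theta — a synapomorphy uniting that clade.
Trait 2 (derived state 'yes') is shared by all ingroup taxa — unites the whole ingroup.
Trait 3: derived state 'yes' in Beta only — an autapomorphy, so it tells us nothing about relationships among taxa.
Trait 4 (derived state 'no') is shared by Beta, Gamma, and Theta — a synapomorphy uniting that clade.
Trait 5 (derived state 'yes') is unique to Beta (autapomorphy; uninformative for grouping).
Trait 6: derived state 'yes' in Beta, Gamma, Theta, and Zeta only — synapomorphy for {Beta, Gamma, Theta, Zeta}.
Most parsimonious ingroup topology: (((Gamma,(Theta,Beta)),Zeta),Delta).
The clade {Beta, Gamma, Theta, Zeta} is supported by Trait 6: its derived state 'yes' occurs in exactly those taxa and in no other taxon (including the outgroup).

Trait 6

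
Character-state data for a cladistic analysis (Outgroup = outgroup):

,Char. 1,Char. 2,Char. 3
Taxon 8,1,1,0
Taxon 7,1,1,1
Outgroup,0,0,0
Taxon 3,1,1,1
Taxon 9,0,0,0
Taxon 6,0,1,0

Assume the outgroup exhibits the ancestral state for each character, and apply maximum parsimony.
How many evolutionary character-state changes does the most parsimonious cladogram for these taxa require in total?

The outgroup has state '0' for every character, so '1' is the derived state throughout.
Char. 1 (derived state '1') is shared by Taxon 3, Taxon 7, and Taxon 8 — a synapomorphy uniting that clade.
Char. 2 (derived state '1') is shared by Taxon 3, Taxon 6, Taxon 7, and Taxon 8 — a synapomorphy uniting that clade.
Char. 3 (derived state '1') is shared by Taxon 3 and Taxon 7 — a synapomorphy uniting that clade.
Most parsimonious ingroup topology: ((Taxon 6,((Taxon 7,Taxon 3),Taxon 8)),Taxon 9).
Changes per character on this tree: Char. 1: 1; Char. 2: 1; Char. 3: 1.
Total = 3.

3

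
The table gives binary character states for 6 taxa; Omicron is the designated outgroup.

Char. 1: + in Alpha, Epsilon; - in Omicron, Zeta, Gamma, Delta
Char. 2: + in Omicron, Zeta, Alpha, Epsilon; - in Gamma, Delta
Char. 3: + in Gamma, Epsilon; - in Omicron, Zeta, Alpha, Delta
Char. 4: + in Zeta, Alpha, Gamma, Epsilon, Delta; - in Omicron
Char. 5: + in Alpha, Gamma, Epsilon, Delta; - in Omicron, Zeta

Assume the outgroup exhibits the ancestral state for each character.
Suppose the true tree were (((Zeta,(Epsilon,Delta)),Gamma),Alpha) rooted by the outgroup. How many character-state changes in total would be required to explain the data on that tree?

9

Map each character onto (((Zeta,(Epsilon,Delta)),Gamma),Alpha) (rooted by Omicron) and count the minimum state changes it requires (Fitch parsimony):
Char. 1: 2; Char. 2: 2; Char. 3: 2; Char. 4: 1; Char. 5: 2.
Total tree length = 9.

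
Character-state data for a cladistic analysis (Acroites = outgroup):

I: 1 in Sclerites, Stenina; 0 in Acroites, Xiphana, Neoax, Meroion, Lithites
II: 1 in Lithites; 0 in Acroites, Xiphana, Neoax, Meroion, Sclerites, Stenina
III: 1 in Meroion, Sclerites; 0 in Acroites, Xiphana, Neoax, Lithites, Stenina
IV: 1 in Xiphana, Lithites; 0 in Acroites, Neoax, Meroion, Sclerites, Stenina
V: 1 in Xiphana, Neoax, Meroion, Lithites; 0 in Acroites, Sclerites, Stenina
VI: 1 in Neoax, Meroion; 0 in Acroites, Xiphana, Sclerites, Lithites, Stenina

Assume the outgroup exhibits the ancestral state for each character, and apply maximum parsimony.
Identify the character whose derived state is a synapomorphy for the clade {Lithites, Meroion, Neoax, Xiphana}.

The outgroup has state '0' for every character, so '1' is the derived state throughout.
I: derived state '1' in Sclerites and Stenina only — synapomorphy for {Sclerites, Stenina}.
II (derived state '1') is unique to Lithites (autapomorphy; uninformative for grouping).
III groups Meroion and Sclerites, which is incompatible with the clades supported by the remaining characters; treating it as convergent (homoplasy) costs fewer steps than any alternative tree.
Only Lithites and Xiphana show the derived state '1' for IV, supporting them as a clade.
V: derived state '1' in Lithites, Meroion, Neoax, and Xiphana only — synapomorphy for {Lithites, Meroion, Neoax, Xiphana}.
VI: derived state '1' in Meroion and Neoax only — synapomorphy for {Meroion, Neoax}.
Most parsimonious ingroup topology: (((Xiphana,Lithites),(Neoax,Meroion)),(Sclerites,Stenina)).
The clade {Lithites, Meroion, Neoax, Xiphana} is supported by V: its derived state '1' occurs in exactly those taxa and in no other taxon (including the outgroup).

V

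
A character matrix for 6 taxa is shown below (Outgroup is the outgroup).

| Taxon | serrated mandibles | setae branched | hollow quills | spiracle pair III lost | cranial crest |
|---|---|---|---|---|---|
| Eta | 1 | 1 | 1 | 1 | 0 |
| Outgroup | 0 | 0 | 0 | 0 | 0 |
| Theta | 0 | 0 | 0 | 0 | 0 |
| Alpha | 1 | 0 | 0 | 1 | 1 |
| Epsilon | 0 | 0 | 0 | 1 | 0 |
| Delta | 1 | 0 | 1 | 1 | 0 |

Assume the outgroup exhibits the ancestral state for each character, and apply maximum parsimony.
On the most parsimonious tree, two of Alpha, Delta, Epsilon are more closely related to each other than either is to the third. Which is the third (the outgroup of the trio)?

The outgroup has state '0' for every character, so '1' is the derived state throughout.
serrated mandibles: derived state '1' in Alpha, Delta, and Eta only — synapomorphy for {Alpha, Delta, Eta}.
setae branched (derived state '1') is unique to Eta (autapomorphy; uninformative for grouping).
hollow quills (derived state '1') is shared by Delta and Eta — a synapomorphy uniting that clade.
Only Alpha, Delta, Epsilon, and Eta show the derived state '1' for spiracle pair III lost, supporting them as a clade.
cranial crest: derived state '1' in Alpha only — an autapomorphy, so it tells us nothing about relationships among taxa.
Most parsimonious ingroup topology: ((((Delta,Eta),Alpha),Epsilon),Theta).
Delta and Alpha share a more recent common ancestor with each other than either does with Epsilon, so Epsilon is the least closely related of the three.

Epsilon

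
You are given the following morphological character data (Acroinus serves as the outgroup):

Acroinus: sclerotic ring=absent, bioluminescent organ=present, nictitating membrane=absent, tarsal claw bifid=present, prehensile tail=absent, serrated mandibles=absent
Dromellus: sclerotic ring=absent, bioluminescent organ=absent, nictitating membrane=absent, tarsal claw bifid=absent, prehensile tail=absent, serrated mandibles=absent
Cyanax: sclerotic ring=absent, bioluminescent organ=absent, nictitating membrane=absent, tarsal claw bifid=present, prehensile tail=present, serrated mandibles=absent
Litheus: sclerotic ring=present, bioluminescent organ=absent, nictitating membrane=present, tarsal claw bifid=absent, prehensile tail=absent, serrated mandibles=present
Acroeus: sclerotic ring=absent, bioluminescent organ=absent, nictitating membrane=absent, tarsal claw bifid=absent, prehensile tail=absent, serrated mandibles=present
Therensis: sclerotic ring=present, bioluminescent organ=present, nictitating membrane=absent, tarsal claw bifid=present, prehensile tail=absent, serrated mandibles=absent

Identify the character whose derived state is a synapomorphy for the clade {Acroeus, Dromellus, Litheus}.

Character polarity is set by the outgroup: the derived state is whichever differs from the outgroup's state, so for bioluminescent organ, tarsal claw bifid the derived state is 'absent', and for the remaining characters it is 'present'.
sclerotic ring groups Litheus and Therensis, which is incompatible with the clades supported by the remaining characters; treating it as convergent (homoplasy) costs fewer steps than any alternative tree.
bioluminescent organ: derived state 'absent' in Acroeus, Cyanax, Dromellus, and Litheus only — synapomorphy for {Acroeus, Cyanax, Dromellus, Litheus}.
nictitating membrane: derived state 'present' in Litheus only — an autapomorphy, so it tells us nothing about relationships among taxa.
tarsal claw bifid: derived state 'absent' in Acroeus, Dromellus, and Litheus only — synapomorphy for {Acroeus, Dromellus, Litheus}.
prehensile tail: derived state 'present' in Cyanax only — an autapomorphy, so it tells us nothing about relationships among taxa.
Only Acroeus and Litheus show the derived state 'present' for serrated mandibles, supporting them as a clade.
Most parsimonious ingroup topology: (((Dromellus,(Litheus,Acroeus)),Cyanax),Therensis).
The clade {Acroeus, Dromellus, Litheus} is supported by tarsal claw bifid: its derived state 'absent' occurs in exactly those taxa and in no other taxon (including the outgroup).

tarsal claw bifid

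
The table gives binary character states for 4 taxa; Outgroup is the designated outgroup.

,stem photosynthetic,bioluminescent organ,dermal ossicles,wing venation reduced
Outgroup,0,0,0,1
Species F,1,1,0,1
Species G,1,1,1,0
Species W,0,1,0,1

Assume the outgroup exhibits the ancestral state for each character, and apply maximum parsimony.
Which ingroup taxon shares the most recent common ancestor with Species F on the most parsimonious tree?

Character polarity is set by the outgroup: the derived state is whichever differs from the outgroup's state, so for wing venation reduced the derived state is '0', and for the remaining characters it is '1'.
stem photosynthetic (derived state '1') is shared by Species F and Species G — a synapomorphy uniting that clade.
bioluminescent organ (derived state '1') is shared by all ingroup taxa — unites the whole ingroup.
dermal ossicles (derived state '1') is unique to Species G (autapomorphy; uninformative for grouping).
wing venation reduced (derived state '0') is unique to Species G (autapomorphy; uninformative for grouping).
Most parsimonious ingroup topology: ((Species F,Species G),Species W).
Species F and Species G form a cherry on this tree, so they are sister taxa.

Species G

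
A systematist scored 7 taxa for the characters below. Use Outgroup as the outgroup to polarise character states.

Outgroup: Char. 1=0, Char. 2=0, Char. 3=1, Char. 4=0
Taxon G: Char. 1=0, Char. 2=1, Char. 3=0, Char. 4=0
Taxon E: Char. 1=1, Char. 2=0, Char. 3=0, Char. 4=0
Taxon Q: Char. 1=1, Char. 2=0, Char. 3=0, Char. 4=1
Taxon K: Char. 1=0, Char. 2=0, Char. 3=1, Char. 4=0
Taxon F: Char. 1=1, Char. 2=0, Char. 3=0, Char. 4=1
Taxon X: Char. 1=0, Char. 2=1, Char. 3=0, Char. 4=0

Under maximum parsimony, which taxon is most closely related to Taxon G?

Character polarity is set by the outgroup: the derived state is whichever differs from the outgroup's state, so for Char. 3 the derived state is '0', and for the remaining characters it is '1'.
Char. 1: derived state '1' in Taxon E, Taxon F, and Taxon Q only — synapomorphy for {Taxon E, Taxon F, Taxon Q}.
Char. 2: derived state '1' in Taxon G and Taxon X only — synapomorphy for {Taxon G, Taxon X}.
Char. 3 (derived state '0') is shared by Taxon E, Taxon F, Taxon G, Taxon Q, and Taxon X — a synapomorphy uniting that clade.
Char. 4 (derived state '1') is shared by Taxon F and Taxon Q — a synapomorphy uniting that clade.
Most parsimonious ingroup topology: (((Taxon G,Taxon X),(Taxon E,(Taxon Q,Taxon F))),Taxon K).
Taxon G and Taxon X form a cherry on this tree, so they are sister taxa.

Taxon X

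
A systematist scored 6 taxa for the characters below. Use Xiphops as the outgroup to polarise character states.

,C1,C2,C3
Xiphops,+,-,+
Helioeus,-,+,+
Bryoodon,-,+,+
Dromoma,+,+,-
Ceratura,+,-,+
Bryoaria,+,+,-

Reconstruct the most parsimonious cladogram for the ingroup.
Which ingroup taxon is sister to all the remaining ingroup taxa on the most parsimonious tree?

Character polarity is set by the outgroup: the derived state is whichever differs from the outgroup's state, so for C1, C3 the derived state is '-', and for the remaining characters it is '+'.
C1: derived state '-' in Bryoodon and Helioeus only — synapomorphy for {Bryoodon, Helioeus}.
C2: derived state '+' in Bryoaria, Bryoodon, Dromoma, and Helioeus only — synapomorphy for {Bryoaria, Bryoodon, Dromoma, Helioeus}.
Only Bryoaria and Dromoma show the derived state '-' for C3, supporting them as a clade.
Most parsimonious ingroup topology: (((Helioeus,Bryoodon),(Dromoma,Bryoaria)),Ceratura).
Ceratura is sister to the clade containing all other ingroup taxa, so it is the earliest-diverging (most basal) ingroup lineage.

Ceratura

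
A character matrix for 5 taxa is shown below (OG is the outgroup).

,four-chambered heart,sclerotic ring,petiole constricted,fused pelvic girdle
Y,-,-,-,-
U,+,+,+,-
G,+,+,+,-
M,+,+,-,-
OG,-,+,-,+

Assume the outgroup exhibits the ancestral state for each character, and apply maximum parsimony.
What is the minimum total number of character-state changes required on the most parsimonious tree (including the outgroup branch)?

Character polarity is set by the outgroup: the derived state is whichever differs from the outgroup's state, so for sclerotic ring, fused pelvic girdle the derived state is '-', and for the remaining characters it is '+'.
four-chambered heart (derived state '+') is shared by G, M, and U — a synapomorphy uniting that clade.
sclerotic ring: derived state '-' in Y only — an autapomorphy, so it tells us nothing about relationships among taxa.
petiole constricted (derived state '+') is shared by G and U — a synapomorphy uniting that clade.
fused pelvic girdle (derived state '-') is shared by all ingroup taxa — unites the whole ingroup.
Most parsimonious ingroup topology: (((U,G),M),Y).
Changes per character on this tree: four-chambered heart: 1; sclerotic ring: 1; petiole constricted: 1; fused pelvic girdle: 1.
Total = 4.

4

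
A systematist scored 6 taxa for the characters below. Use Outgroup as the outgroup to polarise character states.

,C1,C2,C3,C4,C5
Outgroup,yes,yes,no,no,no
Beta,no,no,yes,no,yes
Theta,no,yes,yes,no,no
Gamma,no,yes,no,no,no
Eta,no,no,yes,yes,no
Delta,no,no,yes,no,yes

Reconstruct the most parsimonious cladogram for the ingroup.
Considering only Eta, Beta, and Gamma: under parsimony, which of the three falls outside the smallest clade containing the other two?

Gamma

Character polarity is set by the outgroup: the derived state is whichever differs from the outgroup's state, so for C1, C2 the derived state is 'no', and for the remaining characters it is 'yes'.
C1 (derived state 'no') is shared by all ingroup taxa — unites the whole ingroup.
C2: derived state 'no' in Beta, Delta, and Eta only — synapomorphy for {Beta, Delta, Eta}.
C3 (derived state 'yes') is shared by Beta, Delta, Eta, and Theta — a synapomorphy uniting that clade.
C4 (derived state 'yes') is unique to Eta (autapomorphy; uninformative for grouping).
C5 (derived state 'yes') is shared by Beta and Delta — a synapomorphy uniting that clade.
Most parsimonious ingroup topology: ((((Beta,Delta),Eta),Theta),Gamma).
Beta and Eta share a more recent common ancestor with each other than either does with Gamma, so Gamma is the least closely related of the three.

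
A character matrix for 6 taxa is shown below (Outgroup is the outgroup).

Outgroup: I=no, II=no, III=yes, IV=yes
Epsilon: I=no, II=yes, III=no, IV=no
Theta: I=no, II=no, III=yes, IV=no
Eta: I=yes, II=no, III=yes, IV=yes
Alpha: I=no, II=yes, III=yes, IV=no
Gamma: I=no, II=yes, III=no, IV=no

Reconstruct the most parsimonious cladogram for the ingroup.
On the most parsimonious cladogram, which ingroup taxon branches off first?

Character polarity is set by the outgroup: the derived state is whichever differs from the outgroup's state, so for III, IV the derived state is 'no', and for the remaining characters it is 'yes'.
I (derived state 'yes') is unique to Eta (autapomorphy; uninformative for grouping).
Only Alpha, Epsilon, and Gamma show the derived state 'yes' for II, supporting them as a clade.
III: derived state 'no' in Epsilon and Gamma only — synapomorphy for {Epsilon, Gamma}.
Only Alpha, Epsilon, Gamma, and Theta show the derived state 'no' for IV, supporting them as a clade.
Most parsimonious ingroup topology: ((((Epsilon,Gamma),Alpha),Theta),Eta).
Eta is sister to the clade containing all other ingroup taxa, so it is the earliest-diverging (most basal) ingroup lineage.

Eta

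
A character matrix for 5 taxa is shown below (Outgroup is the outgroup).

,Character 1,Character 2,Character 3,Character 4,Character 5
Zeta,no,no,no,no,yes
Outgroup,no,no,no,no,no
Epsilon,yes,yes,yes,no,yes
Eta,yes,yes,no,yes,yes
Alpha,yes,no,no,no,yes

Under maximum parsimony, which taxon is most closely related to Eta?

Epsilon

The outgroup has state 'no' for every character, so 'yes' is the derived state throughout.
Character 1 (derived state 'yes') is shared by Alpha, Epsilon, and Eta — a synapomorphy uniting that clade.
Character 2: derived state 'yes' in Epsilon and Eta only — synapomorphy for {Epsilon, Eta}.
Character 3 (derived state 'yes') is unique to Epsilon (autapomorphy; uninformative for grouping).
Character 4: derived state 'yes' in Eta only — an autapomorphy, so it tells us nothing about relationships among taxa.
Character 5 (derived state 'yes') is shared by all ingroup taxa — unites the whole ingroup.
Most parsimonious ingroup topology: ((Alpha,(Epsilon,Eta)),Zeta).
Eta and Epsilon form a cherry on this tree, so they are sister taxa.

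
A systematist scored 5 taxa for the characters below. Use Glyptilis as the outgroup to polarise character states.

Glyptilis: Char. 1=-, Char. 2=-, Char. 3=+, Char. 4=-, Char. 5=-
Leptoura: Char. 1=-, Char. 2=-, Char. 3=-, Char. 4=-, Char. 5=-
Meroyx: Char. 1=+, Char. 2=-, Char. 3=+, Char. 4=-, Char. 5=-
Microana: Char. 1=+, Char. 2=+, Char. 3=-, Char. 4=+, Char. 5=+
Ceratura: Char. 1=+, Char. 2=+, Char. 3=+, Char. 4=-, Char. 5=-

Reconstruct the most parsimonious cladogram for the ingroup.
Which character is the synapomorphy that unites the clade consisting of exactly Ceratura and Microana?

Char. 2

Character polarity is set by the outgroup: the derived state is whichever differs from the outgroup's state, so for Char. 3 the derived state is '-', and for the remaining characters it is '+'.
Char. 1 (derived state '+') is shared by Ceratura, Meroyx, and Microana — a synapomorphy uniting that clade.
Only Ceratura and Microana show the derived state '+' for Char. 2, supporting them as a clade.
Char. 3 groups Leptoura and Microana, which is incompatible with the clades supported by the remaining characters; treating it as convergent (homoplasy) costs fewer steps than any alternative tree.
Char. 4: derived state '+' in Microana only — an autapomorphy, so it tells us nothing about relationships among taxa.
Char. 5 (derived state '+') is unique to Microana (autapomorphy; uninformative for grouping).
Most parsimonious ingroup topology: (Leptoura,(Meroyx,(Microana,Ceratura))).
The clade {Ceratura, Microana} is supported by Char. 2: its derived state '+' occurs in exactly those taxa and in no other taxon (including the outgroup).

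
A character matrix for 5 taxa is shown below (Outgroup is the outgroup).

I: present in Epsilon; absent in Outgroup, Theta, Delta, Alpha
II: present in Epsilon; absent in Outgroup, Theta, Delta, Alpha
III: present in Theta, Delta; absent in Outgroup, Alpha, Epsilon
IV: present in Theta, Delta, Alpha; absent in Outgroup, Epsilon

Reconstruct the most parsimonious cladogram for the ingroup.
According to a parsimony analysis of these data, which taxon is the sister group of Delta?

Theta

The outgroup has state 'absent' for every character, so 'present' is the derived state throughout.
I (derived state 'present') is unique to Epsilon (autapomorphy; uninformative for grouping).
II (derived state 'present') is unique to Epsilon (autapomorphy; uninformative for grouping).
III (derived state 'present') is shared by Delta and Theta — a synapomorphy uniting that clade.
IV (derived state 'present') is shared by Alpha, Delta, and Theta — a synapomorphy uniting that clade.
Most parsimonious ingroup topology: (((Theta,Delta),Alpha),Epsilon).
Delta and Theta form a cherry on this tree, so they are sister taxa.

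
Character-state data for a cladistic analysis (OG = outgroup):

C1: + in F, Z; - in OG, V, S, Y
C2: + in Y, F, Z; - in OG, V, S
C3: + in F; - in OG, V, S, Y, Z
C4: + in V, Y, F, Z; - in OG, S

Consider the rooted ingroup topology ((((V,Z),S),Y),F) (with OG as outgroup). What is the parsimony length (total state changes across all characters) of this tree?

8

Map each character onto ((((V,Z),S),Y),F) (rooted by OG) and count the minimum state changes it requires (Fitch parsimony):
C1: 2; C2: 3; C3: 1; C4: 2.
Total tree length = 8.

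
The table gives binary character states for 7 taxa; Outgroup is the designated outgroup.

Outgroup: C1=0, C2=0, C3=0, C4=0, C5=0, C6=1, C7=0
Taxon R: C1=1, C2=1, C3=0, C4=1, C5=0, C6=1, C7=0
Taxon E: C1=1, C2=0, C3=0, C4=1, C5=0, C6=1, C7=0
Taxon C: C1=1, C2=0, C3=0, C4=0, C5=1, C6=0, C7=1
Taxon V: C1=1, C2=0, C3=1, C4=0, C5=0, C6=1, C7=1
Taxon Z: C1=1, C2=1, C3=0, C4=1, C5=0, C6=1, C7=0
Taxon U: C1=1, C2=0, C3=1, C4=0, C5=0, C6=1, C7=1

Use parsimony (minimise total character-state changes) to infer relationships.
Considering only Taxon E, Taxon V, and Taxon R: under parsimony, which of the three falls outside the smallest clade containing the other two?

Character polarity is set by the outgroup: the derived state is whichever differs from the outgroup's state, so for C6 the derived state is '0', and for the remaining characters it is '1'.
C1 (derived state '1') is shared by all ingroup taxa — unites the whole ingroup.
Only Taxon R and Taxon Z show the derived state '1' for C2, supporting them as a clade.
C3: derived state '1' in Taxon U and Taxon V only — synapomorphy for {Taxon U, Taxon V}.
Only Taxon E, Taxon R, and Taxon Z show the derived state '1' for C4, supporting them as a clade.
C5 (derived state '1') is unique to Taxon C (autapomorphy; uninformative for grouping).
C6: derived state '0' in Taxon C only — an autapomorphy, so it tells us nothing about relationships among taxa.
Only Taxon C, Taxon U, and Taxon V show the derived state '1' for C7, supporting them as a clade.
Most parsimonious ingroup topology: (((Taxon R,Taxon Z),Taxon E),(Taxon C,(Taxon V,Taxon U))).
Taxon E and Taxon R share a more recent common ancestor with each other than either does with Taxon V, so Taxon V is the least closely related of the three.

Taxon V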